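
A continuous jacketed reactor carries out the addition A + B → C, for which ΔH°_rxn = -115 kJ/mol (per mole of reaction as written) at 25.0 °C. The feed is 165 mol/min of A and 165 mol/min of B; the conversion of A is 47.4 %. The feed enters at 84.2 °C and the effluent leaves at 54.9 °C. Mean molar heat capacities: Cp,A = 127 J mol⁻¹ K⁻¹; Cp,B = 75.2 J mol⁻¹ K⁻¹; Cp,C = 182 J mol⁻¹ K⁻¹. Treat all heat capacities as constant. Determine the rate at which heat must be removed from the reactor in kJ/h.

Extent of reaction ξ = 0.474 × 165 = 78.21 mol/min
Reaction term: ξ·ΔH°_rxn = 78.21 × -115 = -8994.1 kJ/min
Sensible, feed 84.2→25 °C: -1975.1 kJ/min
Outlet flows (mol/min): A 86.79, B 86.79, C 78.21
Sensible, products 25→54.9 °C: 950.32 kJ/min
Q = ΔH = -10019 kJ/min = -166.98 kW
Heat removed = 601140 kJ/h

Q_out = 601000 kJ/h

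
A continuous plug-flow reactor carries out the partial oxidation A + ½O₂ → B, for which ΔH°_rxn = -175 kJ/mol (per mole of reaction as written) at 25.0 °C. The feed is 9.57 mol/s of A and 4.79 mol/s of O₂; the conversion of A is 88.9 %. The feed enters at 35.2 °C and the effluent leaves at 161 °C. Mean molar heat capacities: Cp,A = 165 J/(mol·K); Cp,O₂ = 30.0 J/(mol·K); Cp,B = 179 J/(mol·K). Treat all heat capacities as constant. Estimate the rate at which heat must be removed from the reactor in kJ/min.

Extent of reaction ξ = 0.889 × 9.57 = 8.5077 mol/s
Reaction term: ξ·ΔH°_rxn = 8.5077 × -175 = -1488.9 kJ/s
Sensible, feed 35.2→25 °C: -17.572 kJ/s
Outlet flows (mol/s): A 1.0623, O₂ 0.53613, B 8.5077
Sensible, products 25→161 °C: 233.14 kJ/s
Q = ΔH = -1273.3 kJ/s = -1273.3 kW
Heat removed = 76397 kJ/min

Q_out = 76400 kJ/min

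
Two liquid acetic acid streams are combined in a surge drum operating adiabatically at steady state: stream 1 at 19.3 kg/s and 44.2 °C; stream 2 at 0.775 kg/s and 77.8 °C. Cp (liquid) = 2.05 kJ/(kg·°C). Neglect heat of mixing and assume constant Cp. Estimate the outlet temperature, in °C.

T_out = 45.5 °C

Adiabatic, steady state ⇒ Σ ṁᵢCp,ᵢ(T_out − Tᵢ) = 0
T_out = Σ ṁᵢCp,ᵢTᵢ / Σ ṁᵢCp,ᵢ
      = 1872.4 / 41.154 = 45.497 °C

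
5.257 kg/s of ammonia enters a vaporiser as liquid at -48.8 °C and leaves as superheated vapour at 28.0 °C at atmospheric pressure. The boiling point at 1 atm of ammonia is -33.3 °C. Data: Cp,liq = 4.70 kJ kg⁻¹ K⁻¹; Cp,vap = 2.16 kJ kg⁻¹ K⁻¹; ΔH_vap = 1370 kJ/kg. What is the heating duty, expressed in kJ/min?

liquid -48.8→-33.3 °C: 72.85 kJ/kg
vaporisation at -33.3 °C: 1370 kJ/kg
vapour -33.3→28.0 °C: 132.41 kJ/kg
Δh = 72.85 + 1370 + 132.41 = 1575.3 kJ/kg
Q = ṁ·Δh = 5.257 kg/s × 1575.3 kJ/kg = 8281.1 kJ/s
|Q| = 8281.1 kW = 496870 kJ/min

Q = 497000 kJ/min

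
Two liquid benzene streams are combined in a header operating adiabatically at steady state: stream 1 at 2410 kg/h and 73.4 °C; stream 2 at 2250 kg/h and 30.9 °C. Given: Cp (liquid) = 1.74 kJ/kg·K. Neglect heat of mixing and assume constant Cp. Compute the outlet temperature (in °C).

No heat crosses the boundary, so H_out = H_in.
Σ ṁᵢCp,ᵢTᵢ = 2410×1.74×73.4 + 2250×1.74×30.9 = 428770
Σ ṁᵢCp,ᵢ = 2410×1.74 + 2250×1.74 = 8108.4
T_out = 428770 / 8108.4 = 52.88 °C

T_out = 52.9 °C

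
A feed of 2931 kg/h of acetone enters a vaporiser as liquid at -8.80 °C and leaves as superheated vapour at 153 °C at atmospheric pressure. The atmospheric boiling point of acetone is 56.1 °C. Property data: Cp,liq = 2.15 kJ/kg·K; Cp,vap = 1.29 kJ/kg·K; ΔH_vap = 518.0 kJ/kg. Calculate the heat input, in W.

liquid -8.80→56.1 °C: 139.53 kJ/kg
vaporisation at 56.1 °C: 518 kJ/kg
vapour 56.1→153 °C: 125 kJ/kg
Δh = 139.53 + 518 + 125 = 782.54 kJ/kg
Q = ṁ·Δh = 2931 kg/h × 782.54 kJ/kg = 2.2936e+06 kJ/h
|Q| = 637.11 kW = 637110 W

Q = 637000 W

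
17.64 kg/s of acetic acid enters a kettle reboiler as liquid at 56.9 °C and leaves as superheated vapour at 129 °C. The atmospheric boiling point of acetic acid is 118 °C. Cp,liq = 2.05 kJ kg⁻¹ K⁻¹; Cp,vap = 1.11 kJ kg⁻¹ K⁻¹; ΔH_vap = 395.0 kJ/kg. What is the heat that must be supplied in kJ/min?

liquid 56.9→118 °C: 125.25 kJ/kg
vaporisation at 118 °C: 395 kJ/kg
vapour 118→129 °C: 12.21 kJ/kg
Δh = 125.25 + 395 + 12.21 = 532.47 kJ/kg
Q = ṁ·Δh = 17.64 kg/s × 532.47 kJ/kg = 9392.7 kJ/s
|Q| = 9392.7 kW = 563560 kJ/min

Q = 564000 kJ/min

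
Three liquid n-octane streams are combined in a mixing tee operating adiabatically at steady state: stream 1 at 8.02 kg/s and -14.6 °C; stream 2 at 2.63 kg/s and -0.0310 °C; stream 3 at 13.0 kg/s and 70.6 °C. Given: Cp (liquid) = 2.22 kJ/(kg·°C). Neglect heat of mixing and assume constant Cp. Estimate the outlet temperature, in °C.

T_out = 33.9 °C

Energy balance with Q = 0: Σ ṁᵢCp,ᵢ(T_out − Tᵢ) = 0
Σ ṁᵢCp,ᵢTᵢ = 8.02×2.22×-14.6 + 2.63×2.22×-0.0310 + 13.0×2.22×70.6 = 1777.4
Σ ṁᵢCp,ᵢ = 8.02×2.22 + 2.63×2.22 + 13.0×2.22 = 52.503
T_out = 1777.4 / 52.503 = 33.853 °C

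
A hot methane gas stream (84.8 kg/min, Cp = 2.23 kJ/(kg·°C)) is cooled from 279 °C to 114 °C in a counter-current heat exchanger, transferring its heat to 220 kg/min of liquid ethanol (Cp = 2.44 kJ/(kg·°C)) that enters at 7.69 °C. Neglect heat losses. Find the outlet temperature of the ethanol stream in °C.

Heat released by hot stream: Q = 84.8 × 2.23 × (279 − 114) = 31202 kJ/min
Energy balance on cold side (adiabatic exchanger): Q = ṁ_c·Cp_c·(T_c,out − T_c,in)
T_c,out = 7.69 + 31202/(220 × 2.44) = 65.816 °C

T_c,out = 65.8 °C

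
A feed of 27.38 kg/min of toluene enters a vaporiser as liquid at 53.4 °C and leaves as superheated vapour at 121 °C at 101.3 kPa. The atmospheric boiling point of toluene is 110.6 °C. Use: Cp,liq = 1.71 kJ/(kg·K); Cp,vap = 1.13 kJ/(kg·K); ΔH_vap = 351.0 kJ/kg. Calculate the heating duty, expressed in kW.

liquid 53.4→110.6 °C: 97.812 kJ/kg
vaporisation at 110.6 °C: 351 kJ/kg
vapour 110.6→121 °C: 11.752 kJ/kg
Δh = 97.812 + 351 + 11.752 = 460.56 kJ/kg
Q = ṁ·Δh = 27.38 kg/min × 460.56 kJ/kg = 12610 kJ/min
|Q| = 210.17 kW

Q = 210 kW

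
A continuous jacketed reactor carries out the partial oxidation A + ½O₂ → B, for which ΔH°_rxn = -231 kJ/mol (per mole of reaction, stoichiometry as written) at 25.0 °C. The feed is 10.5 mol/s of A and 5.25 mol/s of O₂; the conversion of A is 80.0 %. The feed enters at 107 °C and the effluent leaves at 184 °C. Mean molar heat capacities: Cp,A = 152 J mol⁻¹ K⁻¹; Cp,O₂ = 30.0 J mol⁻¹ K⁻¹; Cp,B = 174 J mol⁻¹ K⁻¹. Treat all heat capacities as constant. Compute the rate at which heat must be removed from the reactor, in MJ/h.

Q_out = 6470 MJ/h

Extent of reaction ξ = 0.800 × 10.5 = 8.4 mol/s
Reaction term: ξ·ΔH°_rxn = 8.4 × -231 = -1940.4 kJ/s
Sensible, feed 107→25 °C: -143.79 kJ/s
Outlet flows (mol/s): A 2.1, O₂ 1.05, B 8.4
Sensible, products 25→184 °C: 288.16 kJ/s
Q = ΔH = -1796 kJ/s = -1796 kW
Heat removed = 6465.7 MJ/h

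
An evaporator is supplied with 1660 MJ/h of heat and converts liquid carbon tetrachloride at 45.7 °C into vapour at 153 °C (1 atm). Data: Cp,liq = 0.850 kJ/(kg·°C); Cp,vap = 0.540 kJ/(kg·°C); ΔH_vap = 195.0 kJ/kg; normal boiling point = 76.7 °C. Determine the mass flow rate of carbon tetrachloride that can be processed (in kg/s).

Δh = 0.850×(76.7−45.7) + 195.0 + 0.540×(153−76.7) = 262.55 kJ/kg
Q = 1660 MJ/h = 461.11 kJ/s = 461.11 kJ/s
ṁ = Q/Δh = 461.11 / 262.55 = 1.7563 kg/s

ṁ = 1.76 kg/s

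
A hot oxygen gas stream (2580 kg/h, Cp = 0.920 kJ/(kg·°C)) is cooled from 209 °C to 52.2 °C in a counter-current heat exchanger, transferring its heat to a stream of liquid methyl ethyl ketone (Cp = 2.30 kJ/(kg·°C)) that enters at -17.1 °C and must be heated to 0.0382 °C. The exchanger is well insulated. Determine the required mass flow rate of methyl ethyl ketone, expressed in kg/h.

ṁ_c = 9440 kg/h

Heat released by hot stream: Q = 2580 × 0.920 × (209 − 52.2) = 372180 kJ/h
Energy balance on cold side (adiabatic exchanger): Q = ṁ_c·Cp_c·(T_c,out − T_c,in)
ṁ_c = 372180 / [2.30 × (0.0382 − -17.1)] = 9441.9 kg/h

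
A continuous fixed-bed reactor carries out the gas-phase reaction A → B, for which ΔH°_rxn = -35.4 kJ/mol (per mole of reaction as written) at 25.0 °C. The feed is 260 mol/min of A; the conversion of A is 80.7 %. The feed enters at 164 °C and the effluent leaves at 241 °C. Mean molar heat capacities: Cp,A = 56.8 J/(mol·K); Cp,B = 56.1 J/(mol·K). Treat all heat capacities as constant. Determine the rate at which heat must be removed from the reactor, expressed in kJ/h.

Extent of reaction ξ = 0.807 × 260 = 209.82 mol/min
Reaction term: ξ·ΔH°_rxn = 209.82 × -35.4 = -7427.6 kJ/min
Sensible, feed 164→25 °C: -2052.8 kJ/min
Outlet flows (mol/min): A 50.18, B 209.82
Sensible, products 25→241 °C: 3158.2 kJ/min
Q = ΔH = -6322.2 kJ/min = -105.37 kW
Heat removed = 379330 kJ/h

Q_out = 379000 kJ/h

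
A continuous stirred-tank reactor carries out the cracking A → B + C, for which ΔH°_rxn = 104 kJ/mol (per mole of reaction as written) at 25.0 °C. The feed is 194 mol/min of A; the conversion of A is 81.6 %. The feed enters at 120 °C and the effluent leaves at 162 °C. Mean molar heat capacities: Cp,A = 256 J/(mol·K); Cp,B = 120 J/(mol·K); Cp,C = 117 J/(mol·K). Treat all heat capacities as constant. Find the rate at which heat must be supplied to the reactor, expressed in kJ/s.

Q_in = 302 kJ/s

Extent of reaction ξ = 0.816 × 194 = 158.3 mol/min
Reaction term: ξ·ΔH°_rxn = 158.3 × 104 = 16464 kJ/min
Sensible, feed 120→25 °C: -4718.1 kJ/min
Outlet flows (mol/min): A 35.696, B 158.3, C 158.3
Sensible, products 25→162 °C: 6391.9 kJ/min
Q = ΔH = 18137 kJ/min = 302.29 kW
Heat supplied = 302.29 kJ/s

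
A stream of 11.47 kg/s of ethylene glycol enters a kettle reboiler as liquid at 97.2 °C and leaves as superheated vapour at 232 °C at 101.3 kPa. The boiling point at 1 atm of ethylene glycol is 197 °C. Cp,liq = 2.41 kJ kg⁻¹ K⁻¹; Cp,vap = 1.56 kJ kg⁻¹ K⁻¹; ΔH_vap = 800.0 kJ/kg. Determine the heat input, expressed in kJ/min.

Q = 754000 kJ/min

liquid 97.2→197 °C: 240.52 kJ/kg
vaporisation at 197 °C: 800 kJ/kg
vapour 197→232 °C: 54.6 kJ/kg
Δh = 240.52 + 800 + 54.6 = 1095.1 kJ/kg
Q = ṁ·Δh = 11.47 kg/s × 1095.1 kJ/kg = 12561 kJ/s
|Q| = 12561 kW = 753660 kJ/min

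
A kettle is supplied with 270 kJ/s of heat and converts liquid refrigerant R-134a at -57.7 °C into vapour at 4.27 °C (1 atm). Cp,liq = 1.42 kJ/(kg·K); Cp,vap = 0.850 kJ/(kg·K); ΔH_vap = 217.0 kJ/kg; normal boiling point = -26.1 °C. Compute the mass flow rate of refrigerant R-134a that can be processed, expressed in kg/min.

Δh = 1.42×(-26.1−-57.7) + 217.0 + 0.850×(4.27−-26.1) = 287.69 kJ/kg
Q = 270 kJ/s = 270 kJ/s = 16200 kJ/min
ṁ = Q/Δh = 16200 / 287.69 = 56.311 kg/min

ṁ = 56.3 kg/min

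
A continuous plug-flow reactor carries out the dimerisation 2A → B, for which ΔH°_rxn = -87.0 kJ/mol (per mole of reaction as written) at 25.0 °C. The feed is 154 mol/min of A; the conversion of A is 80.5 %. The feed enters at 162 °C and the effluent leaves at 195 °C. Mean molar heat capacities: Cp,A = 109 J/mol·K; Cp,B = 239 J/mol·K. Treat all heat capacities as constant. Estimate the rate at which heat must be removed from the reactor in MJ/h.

Q_out = 277 MJ/h

Extent of reaction ξ = 0.805 × 154 / 2 = 61.985 mol/min
Reaction term: ξ·ΔH°_rxn = 61.985 × -87.0 = -5392.7 kJ/min
Sensible, feed 162→25 °C: -2299.7 kJ/min
Outlet flows (mol/min): A 30.03, B 61.985
Sensible, products 25→195 °C: 3074.9 kJ/min
Q = ΔH = -4617.5 kJ/min = -76.958 kW
Heat removed = 277.05 MJ/h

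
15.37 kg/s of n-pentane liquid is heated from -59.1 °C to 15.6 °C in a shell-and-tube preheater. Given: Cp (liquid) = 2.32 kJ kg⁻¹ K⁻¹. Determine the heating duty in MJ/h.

Q = ṁ·Cp·ΔT = 15.37 × 2.32 × (15.6 − -59.1) = 2663.7 kJ/s
Heating duty = 9589.3 MJ/h

Q = 9590 MJ/h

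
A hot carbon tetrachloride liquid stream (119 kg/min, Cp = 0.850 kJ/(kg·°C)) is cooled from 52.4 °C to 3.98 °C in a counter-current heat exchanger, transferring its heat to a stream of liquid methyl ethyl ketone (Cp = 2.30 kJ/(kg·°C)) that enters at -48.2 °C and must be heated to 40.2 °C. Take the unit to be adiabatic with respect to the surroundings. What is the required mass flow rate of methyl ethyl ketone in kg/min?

ṁ_c = 24.1 kg/min

Heat released by hot stream: Q = 119 × 0.850 × (52.4 − 3.98) = 4897.7 kJ/min
Energy balance on cold side (adiabatic exchanger): Q = ṁ_c·Cp_c·(T_c,out − T_c,in)
ṁ_c = 4897.7 / [2.30 × (40.2 − -48.2)] = 24.089 kg/min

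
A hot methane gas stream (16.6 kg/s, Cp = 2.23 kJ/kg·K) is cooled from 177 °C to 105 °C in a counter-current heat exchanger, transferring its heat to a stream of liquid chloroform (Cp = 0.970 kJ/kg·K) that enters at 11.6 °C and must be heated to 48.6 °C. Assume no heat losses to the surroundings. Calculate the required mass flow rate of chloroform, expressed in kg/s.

Heat released by hot stream: Q = 16.6 × 2.23 × (177 − 105) = 2665.3 kJ/s
Energy balance on cold side (adiabatic exchanger): Q = ṁ_c·Cp_c·(T_c,out − T_c,in)
ṁ_c = 2665.3 / [0.970 × (48.6 − 11.6)] = 74.263 kg/s

ṁ_c = 74.3 kg/s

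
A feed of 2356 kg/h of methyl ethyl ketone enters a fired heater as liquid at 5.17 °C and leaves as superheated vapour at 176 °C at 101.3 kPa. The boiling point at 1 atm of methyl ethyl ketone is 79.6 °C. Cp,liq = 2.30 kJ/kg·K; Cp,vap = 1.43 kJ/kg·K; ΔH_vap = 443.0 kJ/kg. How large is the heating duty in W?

liquid 5.17→79.6 °C: 171.19 kJ/kg
vaporisation at 79.6 °C: 443 kJ/kg
vapour 79.6→176 °C: 137.85 kJ/kg
Δh = 171.19 + 443 + 137.85 = 752.04 kJ/kg
Q = ṁ·Δh = 2356 kg/h × 752.04 kJ/kg = 1.7718e+06 kJ/h
|Q| = 492.17 kW = 492170 W

Q = 492000 W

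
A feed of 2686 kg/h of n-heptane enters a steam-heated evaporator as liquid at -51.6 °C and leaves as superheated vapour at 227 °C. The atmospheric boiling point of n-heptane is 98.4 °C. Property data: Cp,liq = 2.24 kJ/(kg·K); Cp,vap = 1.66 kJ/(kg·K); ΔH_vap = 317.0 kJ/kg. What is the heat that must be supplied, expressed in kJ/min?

liquid -51.6→98.4 °C: 336 kJ/kg
vaporisation at 98.4 °C: 317 kJ/kg
vapour 98.4→227 °C: 213.48 kJ/kg
Δh = 336 + 317 + 213.48 = 866.48 kJ/kg
Q = ṁ·Δh = 2686 kg/h × 866.48 kJ/kg = 2.3274e+06 kJ/h
|Q| = 646.49 kW = 38789 kJ/min

Q = 38800 kJ/min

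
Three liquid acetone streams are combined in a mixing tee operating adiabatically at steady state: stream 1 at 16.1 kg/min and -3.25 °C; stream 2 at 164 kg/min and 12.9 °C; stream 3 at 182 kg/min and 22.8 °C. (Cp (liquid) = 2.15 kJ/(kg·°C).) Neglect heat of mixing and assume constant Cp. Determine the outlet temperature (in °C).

Adiabatic, steady state ⇒ Σ ṁᵢCp,ᵢ(T_out − Tᵢ) = 0
Σ ṁᵢCp,ᵢTᵢ = 16.1×2.15×-3.25 + 164×2.15×12.9 + 182×2.15×22.8 = 13358
Σ ṁᵢCp,ᵢ = 16.1×2.15 + 164×2.15 + 182×2.15 = 778.51
T_out = 13358 / 778.51 = 17.158 °C

T_out = 17.2 °C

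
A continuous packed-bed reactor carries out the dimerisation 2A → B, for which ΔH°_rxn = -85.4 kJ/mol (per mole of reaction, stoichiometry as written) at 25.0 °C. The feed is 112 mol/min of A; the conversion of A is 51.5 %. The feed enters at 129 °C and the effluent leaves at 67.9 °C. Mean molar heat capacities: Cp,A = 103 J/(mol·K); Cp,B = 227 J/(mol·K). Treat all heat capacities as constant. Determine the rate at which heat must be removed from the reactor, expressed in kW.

Extent of reaction ξ = 0.515 × 112 / 2 = 28.84 mol/min
Reaction term: ξ·ΔH°_rxn = 28.84 × -85.4 = -2462.9 kJ/min
Sensible, feed 129→25 °C: -1199.7 kJ/min
Outlet flows (mol/min): A 54.32, B 28.84
Sensible, products 25→67.9 °C: 520.88 kJ/min
Q = ΔH = -3141.8 kJ/min = -52.363 kW
Heat removed = 52.363 kW

Q_out = 52.4 kW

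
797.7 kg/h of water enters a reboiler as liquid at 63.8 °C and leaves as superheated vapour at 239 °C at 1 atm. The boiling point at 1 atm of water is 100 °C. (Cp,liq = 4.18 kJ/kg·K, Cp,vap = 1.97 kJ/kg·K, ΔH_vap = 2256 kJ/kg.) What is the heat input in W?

liquid 63.8→100 °C: 151.32 kJ/kg
vaporisation at 100 °C: 2256 kJ/kg
vapour 100→239 °C: 273.83 kJ/kg
Δh = 151.32 + 2256 + 273.83 = 2681.1 kJ/kg
Q = ṁ·Δh = 797.7 kg/h × 2681.1 kJ/kg = 2.1388e+06 kJ/h
|Q| = 594.1 kW = 594100 W

Q = 594000 W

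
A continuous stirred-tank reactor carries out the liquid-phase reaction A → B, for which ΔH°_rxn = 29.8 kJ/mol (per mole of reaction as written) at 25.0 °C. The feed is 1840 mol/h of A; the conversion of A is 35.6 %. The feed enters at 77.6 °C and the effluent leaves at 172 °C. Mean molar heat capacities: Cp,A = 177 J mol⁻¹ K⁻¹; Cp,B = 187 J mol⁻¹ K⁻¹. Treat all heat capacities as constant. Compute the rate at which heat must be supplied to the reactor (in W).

Extent of reaction ξ = 0.356 × 1840 = 655.04 mol/h
Reaction term: ξ·ΔH°_rxn = 655.04 × 29.8 = 19520 kJ/h
Sensible, feed 77.6→25 °C: -17131 kJ/h
Outlet flows (mol/h): A 1185, B 655.04
Sensible, products 25→172 °C: 48838 kJ/h
Q = ΔH = 51227 kJ/h = 14.23 kW
Heat supplied = 14230 W

Q_in = 14200 W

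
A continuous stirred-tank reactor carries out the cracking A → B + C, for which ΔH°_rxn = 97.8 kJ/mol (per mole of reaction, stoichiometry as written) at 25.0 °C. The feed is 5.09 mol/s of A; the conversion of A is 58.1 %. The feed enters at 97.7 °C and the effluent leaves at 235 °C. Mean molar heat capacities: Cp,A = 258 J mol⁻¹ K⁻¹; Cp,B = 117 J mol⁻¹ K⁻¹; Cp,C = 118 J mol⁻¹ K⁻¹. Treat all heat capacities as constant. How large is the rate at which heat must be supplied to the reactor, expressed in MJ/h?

Q_in = 1640 MJ/h

Extent of reaction ξ = 0.581 × 5.09 = 2.9573 mol/s
Reaction term: ξ·ΔH°_rxn = 2.9573 × 97.8 = 289.22 kJ/s
Sensible, feed 97.7→25 °C: -95.471 kJ/s
Outlet flows (mol/s): A 2.1327, B 2.9573, C 2.9573
Sensible, products 25→235 °C: 261.49 kJ/s
Q = ΔH = 455.24 kJ/s = 455.24 kW
Heat supplied = 1638.9 MJ/h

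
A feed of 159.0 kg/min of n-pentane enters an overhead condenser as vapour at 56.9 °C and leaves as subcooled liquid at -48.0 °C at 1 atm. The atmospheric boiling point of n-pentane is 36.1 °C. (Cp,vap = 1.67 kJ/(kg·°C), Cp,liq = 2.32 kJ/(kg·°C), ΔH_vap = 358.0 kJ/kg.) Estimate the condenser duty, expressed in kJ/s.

Q_c = 1560 kJ/s

vapour 56.9→36.1 °C: -34.736 kJ/kg
condensation at 36.1 °C: -358 kJ/kg
liquid 36.1→-48.0 °C: -195.11 kJ/kg
Δh = -34.736 + -358 + -195.11 = -587.85 kJ/kg
Q = ṁ·Δh = 159.0 kg/min × -587.85 kJ/kg = -93468 kJ/min
|Q| = 1557.8 kW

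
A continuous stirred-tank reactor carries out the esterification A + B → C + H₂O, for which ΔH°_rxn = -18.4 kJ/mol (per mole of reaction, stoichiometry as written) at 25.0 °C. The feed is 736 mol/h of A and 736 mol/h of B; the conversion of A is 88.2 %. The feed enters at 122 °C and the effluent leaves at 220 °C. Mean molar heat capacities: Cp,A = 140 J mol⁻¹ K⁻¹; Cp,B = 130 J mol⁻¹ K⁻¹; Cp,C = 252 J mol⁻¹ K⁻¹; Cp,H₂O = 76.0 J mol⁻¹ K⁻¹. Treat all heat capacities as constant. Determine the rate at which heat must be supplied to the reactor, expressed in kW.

Q_in = 4.13 kW

Extent of reaction ξ = 0.882 × 736 = 649.15 mol/h
Reaction term: ξ·ΔH°_rxn = 649.15 × -18.4 = -11944 kJ/h
Sensible, feed 122→25 °C: -19276 kJ/h
Outlet flows (mol/h): A 86.848, B 86.848, C 649.15, H₂O 649.15
Sensible, products 25→220 °C: 46092 kJ/h
Q = ΔH = 14872 kJ/h = 4.1311 kW
Heat supplied = 4.1311 kW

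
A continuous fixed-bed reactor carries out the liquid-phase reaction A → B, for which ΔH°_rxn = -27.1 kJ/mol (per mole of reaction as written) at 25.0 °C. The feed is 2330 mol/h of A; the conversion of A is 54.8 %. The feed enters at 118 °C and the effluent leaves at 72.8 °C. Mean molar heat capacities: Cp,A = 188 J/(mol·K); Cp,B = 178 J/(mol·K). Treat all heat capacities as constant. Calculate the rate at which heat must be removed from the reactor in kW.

Extent of reaction ξ = 0.548 × 2330 = 1276.8 mol/h
Reaction term: ξ·ΔH°_rxn = 1276.8 × -27.1 = -34602 kJ/h
Sensible, feed 118→25 °C: -40738 kJ/h
Outlet flows (mol/h): A 1053.2, B 1276.8
Sensible, products 25→72.8 °C: 20328 kJ/h
Q = ΔH = -55012 kJ/h = -15.281 kW
Heat removed = 15.281 kW

Q_out = 15.3 kW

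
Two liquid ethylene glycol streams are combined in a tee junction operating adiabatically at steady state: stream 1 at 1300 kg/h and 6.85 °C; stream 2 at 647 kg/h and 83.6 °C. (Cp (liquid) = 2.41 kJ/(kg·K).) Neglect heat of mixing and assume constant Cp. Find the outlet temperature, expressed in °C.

T_out = 32.4 °C

Energy balance with Q = 0: Σ ṁᵢCp,ᵢ(T_out − Tᵢ) = 0
Σ ṁᵢCp,ᵢTᵢ = 1300×2.41×6.85 + 647×2.41×83.6 = 151820
Σ ṁᵢCp,ᵢ = 1300×2.41 + 647×2.41 = 4692.3
T_out = 151820 / 4692.3 = 32.354 °C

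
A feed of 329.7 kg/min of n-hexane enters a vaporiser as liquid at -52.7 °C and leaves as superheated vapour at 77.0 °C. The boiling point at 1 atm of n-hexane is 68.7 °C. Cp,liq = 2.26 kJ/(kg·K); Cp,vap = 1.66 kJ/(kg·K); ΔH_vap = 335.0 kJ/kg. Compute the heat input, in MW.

liquid -52.7→68.7 °C: 274.36 kJ/kg
vaporisation at 68.7 °C: 335 kJ/kg
vapour 68.7→77.0 °C: 13.778 kJ/kg
Δh = 274.36 + 335 + 13.778 = 623.14 kJ/kg
Q = ṁ·Δh = 329.7 kg/min × 623.14 kJ/kg = 205450 kJ/min
|Q| = 3424.2 kW = 3.4242 MW

Q = 3.42 MW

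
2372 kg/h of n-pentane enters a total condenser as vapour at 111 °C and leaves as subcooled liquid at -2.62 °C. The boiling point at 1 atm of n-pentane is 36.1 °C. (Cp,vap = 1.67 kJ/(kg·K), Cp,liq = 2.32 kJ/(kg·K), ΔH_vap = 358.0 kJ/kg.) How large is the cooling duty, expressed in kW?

Q_c = 377 kW

vapour 111→36.1 °C: -125.08 kJ/kg
condensation at 36.1 °C: -358 kJ/kg
liquid 36.1→-2.62 °C: -89.83 kJ/kg
Δh = -125.08 + -358 + -89.83 = -572.91 kJ/kg
Q = ṁ·Δh = 2372 kg/h × -572.91 kJ/kg = -1.359e+06 kJ/h
|Q| = 377.49 kW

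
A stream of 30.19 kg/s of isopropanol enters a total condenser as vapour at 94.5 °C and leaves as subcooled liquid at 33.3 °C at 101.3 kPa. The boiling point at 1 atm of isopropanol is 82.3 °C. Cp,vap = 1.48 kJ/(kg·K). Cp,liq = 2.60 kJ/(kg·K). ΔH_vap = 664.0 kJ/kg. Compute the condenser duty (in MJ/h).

Q_c = 88000 MJ/h

vapour 94.5→82.3 °C: -18.056 kJ/kg
condensation at 82.3 °C: -664 kJ/kg
liquid 82.3→33.3 °C: -127.4 kJ/kg
Δh = -18.056 + -664 + -127.4 = -809.46 kJ/kg
Q = ṁ·Δh = 30.19 kg/s × -809.46 kJ/kg = -24437 kJ/s
|Q| = 24437 kW = 87975 MJ/h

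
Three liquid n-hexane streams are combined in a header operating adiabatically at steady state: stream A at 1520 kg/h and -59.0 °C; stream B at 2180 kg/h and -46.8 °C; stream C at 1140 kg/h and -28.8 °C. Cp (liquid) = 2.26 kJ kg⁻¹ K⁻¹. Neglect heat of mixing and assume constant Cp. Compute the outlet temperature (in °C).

T_out = -46.4 °C

Adiabatic, steady state ⇒ Σ ṁᵢCp,ᵢ(T_out − Tᵢ) = 0
T_out = Σ ṁᵢCp,ᵢTᵢ / Σ ṁᵢCp,ᵢ
      = -507450 / 10938 = -46.392 °C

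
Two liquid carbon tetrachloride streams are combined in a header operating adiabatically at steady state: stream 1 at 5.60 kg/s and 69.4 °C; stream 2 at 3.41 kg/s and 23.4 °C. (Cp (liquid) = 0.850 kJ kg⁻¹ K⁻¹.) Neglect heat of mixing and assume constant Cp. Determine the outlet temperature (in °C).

No heat crosses the boundary, so H_out = H_in.
Σ ṁᵢCp,ᵢTᵢ = 5.60×0.850×69.4 + 3.41×0.850×23.4 = 398.17
Σ ṁᵢCp,ᵢ = 5.60×0.850 + 3.41×0.850 = 7.6585
T_out = 398.17 / 7.6585 = 51.99 °C

T_out = 52.0 °C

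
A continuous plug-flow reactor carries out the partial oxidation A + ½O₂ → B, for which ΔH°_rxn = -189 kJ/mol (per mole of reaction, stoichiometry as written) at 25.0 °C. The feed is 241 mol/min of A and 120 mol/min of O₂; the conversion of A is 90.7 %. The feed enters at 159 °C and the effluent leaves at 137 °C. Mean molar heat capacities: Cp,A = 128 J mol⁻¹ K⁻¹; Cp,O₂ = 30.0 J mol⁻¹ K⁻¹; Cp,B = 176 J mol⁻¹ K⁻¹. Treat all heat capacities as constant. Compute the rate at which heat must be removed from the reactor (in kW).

Extent of reaction ξ = 0.907 × 241 = 218.59 mol/min
Reaction term: ξ·ΔH°_rxn = 218.59 × -189 = -41313 kJ/min
Sensible, feed 159→25 °C: -4616 kJ/min
Outlet flows (mol/min): A 22.413, O₂ 10.706, B 218.59
Sensible, products 25→137 °C: 4666.1 kJ/min
Q = ΔH = -41263 kJ/min = -687.72 kW
Heat removed = 687.72 kW

Q_out = 688 kW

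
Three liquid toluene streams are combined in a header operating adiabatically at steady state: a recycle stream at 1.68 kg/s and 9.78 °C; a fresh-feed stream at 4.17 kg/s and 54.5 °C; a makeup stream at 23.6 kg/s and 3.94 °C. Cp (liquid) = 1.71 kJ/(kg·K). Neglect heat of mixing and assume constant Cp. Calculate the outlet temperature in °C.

T_out = 11.4 °C

Adiabatic, steady state ⇒ Σ ṁᵢCp,ᵢ(T_out − Tᵢ) = 0
T_out = Σ ṁᵢCp,ᵢTᵢ / Σ ṁᵢCp,ᵢ
      = 575.72 / 50.36 = 11.432 °C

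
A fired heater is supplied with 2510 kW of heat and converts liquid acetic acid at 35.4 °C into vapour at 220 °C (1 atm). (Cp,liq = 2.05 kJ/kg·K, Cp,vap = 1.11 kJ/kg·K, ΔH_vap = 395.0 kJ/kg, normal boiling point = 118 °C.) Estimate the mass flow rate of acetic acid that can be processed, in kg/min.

ṁ = 222 kg/min

Δh = 2.05×(118−35.4) + 395.0 + 1.11×(220−118) = 677.55 kJ/kg
Q = 2510 kW = 2510 kJ/s = 150600 kJ/min
ṁ = Q/Δh = 150600 / 677.55 = 222.27 kg/min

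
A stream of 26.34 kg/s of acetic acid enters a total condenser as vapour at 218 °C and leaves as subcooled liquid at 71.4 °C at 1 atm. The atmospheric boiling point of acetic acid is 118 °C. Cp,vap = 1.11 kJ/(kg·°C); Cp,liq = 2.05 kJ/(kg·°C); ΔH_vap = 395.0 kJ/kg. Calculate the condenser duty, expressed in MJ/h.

vapour 218→118 °C: -111 kJ/kg
condensation at 118 °C: -395 kJ/kg
liquid 118→71.4 °C: -95.53 kJ/kg
Δh = -111 + -395 + -95.53 = -601.53 kJ/kg
Q = ṁ·Δh = 26.34 kg/s × -601.53 kJ/kg = -15844 kJ/s
|Q| = 15844 kW = 57039 MJ/h

Q_c = 57000 MJ/h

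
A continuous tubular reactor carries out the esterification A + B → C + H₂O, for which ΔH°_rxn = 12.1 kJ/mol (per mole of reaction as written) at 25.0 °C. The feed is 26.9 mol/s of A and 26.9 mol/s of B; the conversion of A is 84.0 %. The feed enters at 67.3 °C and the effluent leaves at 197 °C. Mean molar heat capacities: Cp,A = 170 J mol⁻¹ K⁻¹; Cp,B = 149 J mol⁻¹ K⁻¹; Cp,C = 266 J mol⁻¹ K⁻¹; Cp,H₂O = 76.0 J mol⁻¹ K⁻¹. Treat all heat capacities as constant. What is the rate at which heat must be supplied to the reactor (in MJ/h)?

Q_in = 5310 MJ/h

Extent of reaction ξ = 0.840 × 26.9 = 22.596 mol/s
Reaction term: ξ·ΔH°_rxn = 22.596 × 12.1 = 273.41 kJ/s
Sensible, feed 67.3→25 °C: -362.98 kJ/s
Outlet flows (mol/s): A 4.304, B 4.304, C 22.596, H₂O 22.596
Sensible, products 25→197 °C: 1565.3 kJ/s
Q = ΔH = 1475.8 kJ/s = 1475.8 kW
Heat supplied = 5312.8 MJ/h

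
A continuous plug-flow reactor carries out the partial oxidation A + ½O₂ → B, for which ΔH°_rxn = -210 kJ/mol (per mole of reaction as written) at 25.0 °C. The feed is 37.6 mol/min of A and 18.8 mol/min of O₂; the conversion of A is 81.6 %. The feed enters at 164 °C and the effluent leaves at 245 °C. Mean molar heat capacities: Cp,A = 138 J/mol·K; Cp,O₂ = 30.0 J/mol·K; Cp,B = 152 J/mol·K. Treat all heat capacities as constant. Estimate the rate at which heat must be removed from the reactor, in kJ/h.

Extent of reaction ξ = 0.816 × 37.6 = 30.682 mol/min
Reaction term: ξ·ΔH°_rxn = 30.682 × -210 = -6443.1 kJ/min
Sensible, feed 164→25 °C: -799.64 kJ/min
Outlet flows (mol/min): A 6.9184, O₂ 3.4592, B 30.682
Sensible, products 25→245 °C: 1258.9 kJ/min
Q = ΔH = -5983.9 kJ/min = -99.732 kW
Heat removed = 359030 kJ/h

Q_out = 359000 kJ/h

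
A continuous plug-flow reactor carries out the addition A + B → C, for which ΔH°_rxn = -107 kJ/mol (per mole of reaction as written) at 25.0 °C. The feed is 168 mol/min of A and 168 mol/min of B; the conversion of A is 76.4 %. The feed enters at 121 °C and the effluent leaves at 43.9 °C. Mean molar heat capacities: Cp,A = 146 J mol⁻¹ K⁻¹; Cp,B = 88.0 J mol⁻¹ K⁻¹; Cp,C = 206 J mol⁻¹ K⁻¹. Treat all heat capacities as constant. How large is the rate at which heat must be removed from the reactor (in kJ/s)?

Q_out = 281 kJ/s

Extent of reaction ξ = 0.764 × 168 = 128.35 mol/min
Reaction term: ξ·ΔH°_rxn = 128.35 × -107 = -13734 kJ/min
Sensible, feed 121→25 °C: -3774 kJ/min
Outlet flows (mol/min): A 39.648, B 39.648, C 128.35
Sensible, products 25→43.9 °C: 675.07 kJ/min
Q = ΔH = -16833 kJ/min = -280.54 kW
Heat removed = 280.54 kJ/s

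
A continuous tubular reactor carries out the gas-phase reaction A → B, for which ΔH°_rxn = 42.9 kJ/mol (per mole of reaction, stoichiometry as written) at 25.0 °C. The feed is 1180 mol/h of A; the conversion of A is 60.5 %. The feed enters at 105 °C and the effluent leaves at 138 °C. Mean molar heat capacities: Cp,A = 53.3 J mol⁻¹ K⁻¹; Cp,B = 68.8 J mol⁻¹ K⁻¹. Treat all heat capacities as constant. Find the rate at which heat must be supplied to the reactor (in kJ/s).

Q_in = 9.43 kJ/s

Extent of reaction ξ = 0.605 × 1180 = 713.9 mol/h
Reaction term: ξ·ΔH°_rxn = 713.9 × 42.9 = 30626 kJ/h
Sensible, feed 105→25 °C: -5031.5 kJ/h
Outlet flows (mol/h): A 466.1, B 713.9
Sensible, products 25→138 °C: 8357.4 kJ/h
Q = ΔH = 33952 kJ/h = 9.4312 kW
Heat supplied = 9.4312 kJ/s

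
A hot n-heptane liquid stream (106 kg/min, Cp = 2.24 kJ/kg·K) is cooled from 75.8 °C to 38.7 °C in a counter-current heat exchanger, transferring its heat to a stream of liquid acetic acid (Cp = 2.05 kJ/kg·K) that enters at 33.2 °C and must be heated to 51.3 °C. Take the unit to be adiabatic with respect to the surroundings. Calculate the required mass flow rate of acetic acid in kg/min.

Heat released by hot stream: Q = 106 × 2.24 × (75.8 − 38.7) = 8809 kJ/min
Energy balance on cold side (adiabatic exchanger): Q = ṁ_c·Cp_c·(T_c,out − T_c,in)
ṁ_c = 8809 / [2.05 × (51.3 − 33.2)] = 237.41 kg/min

ṁ_c = 237 kg/min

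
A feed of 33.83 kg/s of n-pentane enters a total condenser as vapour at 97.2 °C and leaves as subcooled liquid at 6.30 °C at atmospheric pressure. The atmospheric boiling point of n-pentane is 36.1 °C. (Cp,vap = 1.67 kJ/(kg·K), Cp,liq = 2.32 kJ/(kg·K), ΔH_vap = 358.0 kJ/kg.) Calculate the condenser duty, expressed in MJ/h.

vapour 97.2→36.1 °C: -102.04 kJ/kg
condensation at 36.1 °C: -358 kJ/kg
liquid 36.1→6.30 °C: -69.136 kJ/kg
Δh = -102.04 + -358 + -69.136 = -529.17 kJ/kg
Q = ṁ·Δh = 33.83 kg/s × -529.17 kJ/kg = -17902 kJ/s
|Q| = 17902 kW = 64447 MJ/h

Q_c = 64400 MJ/h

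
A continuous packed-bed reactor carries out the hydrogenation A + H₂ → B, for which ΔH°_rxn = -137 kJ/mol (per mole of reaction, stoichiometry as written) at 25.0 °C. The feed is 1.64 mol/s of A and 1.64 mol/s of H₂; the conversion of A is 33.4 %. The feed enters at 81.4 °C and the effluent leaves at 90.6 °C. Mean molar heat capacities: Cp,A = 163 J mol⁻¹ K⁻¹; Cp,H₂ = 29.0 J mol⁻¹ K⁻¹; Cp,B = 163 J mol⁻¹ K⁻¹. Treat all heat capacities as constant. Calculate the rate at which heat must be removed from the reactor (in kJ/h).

Extent of reaction ξ = 0.334 × 1.64 = 0.54776 mol/s
Reaction term: ξ·ΔH°_rxn = 0.54776 × -137 = -75.043 kJ/s
Sensible, feed 81.4→25 °C: -17.759 kJ/s
Outlet flows (mol/s): A 1.0922, H₂ 1.0922, B 0.54776
Sensible, products 25→90.6 °C: 19.614 kJ/s
Q = ΔH = -73.188 kJ/s = -73.188 kW
Heat removed = 263480 kJ/h

Q_out = 263000 kJ/h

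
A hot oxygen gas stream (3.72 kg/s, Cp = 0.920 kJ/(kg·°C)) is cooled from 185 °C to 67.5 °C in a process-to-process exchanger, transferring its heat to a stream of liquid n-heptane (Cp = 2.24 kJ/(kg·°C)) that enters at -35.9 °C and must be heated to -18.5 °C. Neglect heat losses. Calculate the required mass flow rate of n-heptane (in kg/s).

Heat released by hot stream: Q = 3.72 × 0.920 × (185 − 67.5) = 402.13 kJ/s
Energy balance on cold side (adiabatic exchanger): Q = ṁ_c·Cp_c·(T_c,out − T_c,in)
ṁ_c = 402.13 / [2.24 × (-18.5 − -35.9)] = 10.317 kg/s

ṁ_c = 10.3 kg/s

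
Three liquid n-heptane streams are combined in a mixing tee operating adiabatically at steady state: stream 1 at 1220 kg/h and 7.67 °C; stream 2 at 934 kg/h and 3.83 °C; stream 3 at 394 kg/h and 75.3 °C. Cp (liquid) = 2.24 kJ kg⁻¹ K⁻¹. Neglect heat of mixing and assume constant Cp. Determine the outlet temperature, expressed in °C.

Adiabatic, steady state ⇒ Σ ṁᵢCp,ᵢ(T_out − Tᵢ) = 0
T_out = Σ ṁᵢCp,ᵢTᵢ / Σ ṁᵢCp,ᵢ
      = 95430 / 5707.5 = 16.72 °C

T_out = 16.7 °C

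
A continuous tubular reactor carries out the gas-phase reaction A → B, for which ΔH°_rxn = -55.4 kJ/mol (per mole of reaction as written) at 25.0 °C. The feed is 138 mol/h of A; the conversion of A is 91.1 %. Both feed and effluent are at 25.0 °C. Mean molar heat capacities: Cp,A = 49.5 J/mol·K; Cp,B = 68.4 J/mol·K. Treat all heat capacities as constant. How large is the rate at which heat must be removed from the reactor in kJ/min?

Q_out = 116 kJ/min

Extent of reaction ξ = 0.911 × 138 = 125.72 mol/h
Reaction term: ξ·ΔH°_rxn = 125.72 × -55.4 = -6964.8 kJ/h
Q = ΔH = -6964.8 kJ/h = -1.9347 kW
Heat removed = 116.08 kJ/min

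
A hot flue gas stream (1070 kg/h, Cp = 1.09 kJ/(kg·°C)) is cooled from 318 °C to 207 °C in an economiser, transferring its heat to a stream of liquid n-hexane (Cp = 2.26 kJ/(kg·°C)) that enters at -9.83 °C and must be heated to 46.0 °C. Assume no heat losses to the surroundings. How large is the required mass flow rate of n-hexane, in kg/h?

ṁ_c = 1030 kg/h

Heat released by hot stream: Q = 1070 × 1.09 × (318 − 207) = 129460 kJ/h
Energy balance on cold side (adiabatic exchanger): Q = ṁ_c·Cp_c·(T_c,out − T_c,in)
ṁ_c = 129460 / [2.26 × (46.0 − -9.83)] = 1026 kg/h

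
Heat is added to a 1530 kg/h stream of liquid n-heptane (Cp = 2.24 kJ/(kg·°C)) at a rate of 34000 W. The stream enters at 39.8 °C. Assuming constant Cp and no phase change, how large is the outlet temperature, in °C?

Q = 34000 W = 122400 kJ/h
ΔT = Q/(ṁ·Cp) = 122400/(1530×2.24) = 35.714 K
T_out = 39.8 + 35.714 = 75.514 °C

T_out = 75.5 °C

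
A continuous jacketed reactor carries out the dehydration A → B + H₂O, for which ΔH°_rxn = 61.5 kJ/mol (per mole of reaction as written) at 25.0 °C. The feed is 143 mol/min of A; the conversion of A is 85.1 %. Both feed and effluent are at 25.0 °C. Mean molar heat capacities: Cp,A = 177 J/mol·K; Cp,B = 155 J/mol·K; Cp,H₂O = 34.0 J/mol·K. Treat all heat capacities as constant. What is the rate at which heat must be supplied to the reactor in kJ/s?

Extent of reaction ξ = 0.851 × 143 = 121.69 mol/min
Reaction term: ξ·ΔH°_rxn = 121.69 × 61.5 = 7484.1 kJ/min
Q = ΔH = 7484.1 kJ/min = 124.74 kW
Heat supplied = 124.74 kJ/s

Q_in = 125 kJ/s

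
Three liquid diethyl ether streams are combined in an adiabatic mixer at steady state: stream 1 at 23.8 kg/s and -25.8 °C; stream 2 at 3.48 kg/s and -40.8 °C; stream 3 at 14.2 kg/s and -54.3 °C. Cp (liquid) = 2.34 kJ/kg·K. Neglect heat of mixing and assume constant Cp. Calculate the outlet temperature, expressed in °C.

T_out = -36.8 °C

Adiabatic, steady state ⇒ Σ ṁᵢCp,ᵢ(T_out − Tᵢ) = 0
Σ ṁᵢCp,ᵢTᵢ = 23.8×2.34×-25.8 + 3.48×2.34×-40.8 + 14.2×2.34×-54.3 = -3573.4
Σ ṁᵢCp,ᵢ = 23.8×2.34 + 3.48×2.34 + 14.2×2.34 = 97.063
T_out = -3573.4 / 97.063 = -36.815 °C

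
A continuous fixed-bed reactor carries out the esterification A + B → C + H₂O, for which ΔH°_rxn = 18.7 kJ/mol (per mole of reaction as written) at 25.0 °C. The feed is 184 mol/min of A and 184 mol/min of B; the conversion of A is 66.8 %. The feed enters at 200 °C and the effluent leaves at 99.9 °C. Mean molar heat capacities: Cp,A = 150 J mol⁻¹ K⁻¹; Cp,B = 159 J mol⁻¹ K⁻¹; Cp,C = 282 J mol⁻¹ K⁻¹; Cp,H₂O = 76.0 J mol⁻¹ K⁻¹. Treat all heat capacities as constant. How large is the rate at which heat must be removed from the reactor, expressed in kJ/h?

Extent of reaction ξ = 0.668 × 184 = 122.91 mol/min
Reaction term: ξ·ΔH°_rxn = 122.91 × 18.7 = 2298.5 kJ/min
Sensible, feed 200→25 °C: -9949.8 kJ/min
Outlet flows (mol/min): A 61.088, B 61.088, C 122.91, H₂O 122.91
Sensible, products 25→99.9 °C: 4709.6 kJ/min
Q = ΔH = -2941.7 kJ/min = -49.029 kW
Heat removed = 176500 kJ/h

Q_out = 177000 kJ/h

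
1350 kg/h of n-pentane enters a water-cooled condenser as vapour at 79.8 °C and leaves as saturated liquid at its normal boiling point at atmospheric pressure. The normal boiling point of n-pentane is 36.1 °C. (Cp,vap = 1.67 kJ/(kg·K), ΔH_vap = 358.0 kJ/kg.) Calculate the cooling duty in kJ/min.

vapour 79.8→36.1 °C: -72.979 kJ/kg
condensation at 36.1 °C: -358 kJ/kg
Δh = -72.979 + -358 = -430.98 kJ/kg
Q = ṁ·Δh = 1350 kg/h × -430.98 kJ/kg = -581820 kJ/h
|Q| = 161.62 kW = 9697 kJ/min

Q_c = 9700 kJ/min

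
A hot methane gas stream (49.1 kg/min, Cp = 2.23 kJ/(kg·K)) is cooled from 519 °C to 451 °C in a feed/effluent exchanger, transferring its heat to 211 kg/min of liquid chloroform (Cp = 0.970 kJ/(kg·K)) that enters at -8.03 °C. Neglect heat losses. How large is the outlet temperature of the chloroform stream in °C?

T_c,out = 28.3 °C

Heat released by hot stream: Q = 49.1 × 2.23 × (519 − 451) = 7445.5 kJ/min
Energy balance on cold side (adiabatic exchanger): Q = ṁ_c·Cp_c·(T_c,out − T_c,in)
T_c,out = -8.03 + 7445.5/(211 × 0.970) = 28.348 °C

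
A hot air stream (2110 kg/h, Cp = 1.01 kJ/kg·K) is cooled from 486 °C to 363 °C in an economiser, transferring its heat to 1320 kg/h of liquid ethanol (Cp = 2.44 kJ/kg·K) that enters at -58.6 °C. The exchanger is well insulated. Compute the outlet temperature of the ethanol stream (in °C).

Heat released by hot stream: Q = 2110 × 1.01 × (486 − 363) = 262130 kJ/h
Energy balance on cold side (adiabatic exchanger): Q = ṁ_c·Cp_c·(T_c,out − T_c,in)
T_c,out = -58.6 + 262130/(1320 × 2.44) = 22.785 °C

T_c,out = 22.8 °C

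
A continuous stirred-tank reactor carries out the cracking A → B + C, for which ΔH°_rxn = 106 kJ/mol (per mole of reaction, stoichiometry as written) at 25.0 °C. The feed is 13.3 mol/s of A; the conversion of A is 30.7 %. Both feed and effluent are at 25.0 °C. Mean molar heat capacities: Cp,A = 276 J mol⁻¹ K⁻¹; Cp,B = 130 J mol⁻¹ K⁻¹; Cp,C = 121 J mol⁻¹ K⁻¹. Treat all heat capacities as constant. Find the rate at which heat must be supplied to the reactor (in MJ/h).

Extent of reaction ξ = 0.307 × 13.3 = 4.0831 mol/s
Reaction term: ξ·ΔH°_rxn = 4.0831 × 106 = 432.81 kJ/s
Q = ΔH = 432.81 kJ/s = 432.81 kW
Heat supplied = 1558.1 MJ/h

Q_in = 1560 MJ/h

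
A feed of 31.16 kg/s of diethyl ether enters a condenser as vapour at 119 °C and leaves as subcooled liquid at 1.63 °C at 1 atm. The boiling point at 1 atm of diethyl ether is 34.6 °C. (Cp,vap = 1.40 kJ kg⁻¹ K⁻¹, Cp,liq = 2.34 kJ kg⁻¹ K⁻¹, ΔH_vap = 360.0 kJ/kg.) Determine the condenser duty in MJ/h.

vapour 119→34.6 °C: -118.16 kJ/kg
condensation at 34.6 °C: -360 kJ/kg
liquid 34.6→1.63 °C: -77.15 kJ/kg
Δh = -118.16 + -360 + -77.15 = -555.31 kJ/kg
Q = ṁ·Δh = 31.16 kg/s × -555.31 kJ/kg = -17303 kJ/s
|Q| = 17303 kW = 62292 MJ/h

Q_c = 62300 MJ/h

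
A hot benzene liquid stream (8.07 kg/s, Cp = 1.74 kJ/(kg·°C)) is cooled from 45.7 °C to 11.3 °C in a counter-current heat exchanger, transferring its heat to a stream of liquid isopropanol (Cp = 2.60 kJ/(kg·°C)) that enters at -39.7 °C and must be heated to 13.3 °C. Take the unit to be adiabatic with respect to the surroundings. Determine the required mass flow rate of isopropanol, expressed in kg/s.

Heat released by hot stream: Q = 8.07 × 1.74 × (45.7 − 11.3) = 483.04 kJ/s
Energy balance on cold side (adiabatic exchanger): Q = ṁ_c·Cp_c·(T_c,out − T_c,in)
ṁ_c = 483.04 / [2.60 × (13.3 − -39.7)] = 3.5054 kg/s

ṁ_c = 3.51 kg/s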